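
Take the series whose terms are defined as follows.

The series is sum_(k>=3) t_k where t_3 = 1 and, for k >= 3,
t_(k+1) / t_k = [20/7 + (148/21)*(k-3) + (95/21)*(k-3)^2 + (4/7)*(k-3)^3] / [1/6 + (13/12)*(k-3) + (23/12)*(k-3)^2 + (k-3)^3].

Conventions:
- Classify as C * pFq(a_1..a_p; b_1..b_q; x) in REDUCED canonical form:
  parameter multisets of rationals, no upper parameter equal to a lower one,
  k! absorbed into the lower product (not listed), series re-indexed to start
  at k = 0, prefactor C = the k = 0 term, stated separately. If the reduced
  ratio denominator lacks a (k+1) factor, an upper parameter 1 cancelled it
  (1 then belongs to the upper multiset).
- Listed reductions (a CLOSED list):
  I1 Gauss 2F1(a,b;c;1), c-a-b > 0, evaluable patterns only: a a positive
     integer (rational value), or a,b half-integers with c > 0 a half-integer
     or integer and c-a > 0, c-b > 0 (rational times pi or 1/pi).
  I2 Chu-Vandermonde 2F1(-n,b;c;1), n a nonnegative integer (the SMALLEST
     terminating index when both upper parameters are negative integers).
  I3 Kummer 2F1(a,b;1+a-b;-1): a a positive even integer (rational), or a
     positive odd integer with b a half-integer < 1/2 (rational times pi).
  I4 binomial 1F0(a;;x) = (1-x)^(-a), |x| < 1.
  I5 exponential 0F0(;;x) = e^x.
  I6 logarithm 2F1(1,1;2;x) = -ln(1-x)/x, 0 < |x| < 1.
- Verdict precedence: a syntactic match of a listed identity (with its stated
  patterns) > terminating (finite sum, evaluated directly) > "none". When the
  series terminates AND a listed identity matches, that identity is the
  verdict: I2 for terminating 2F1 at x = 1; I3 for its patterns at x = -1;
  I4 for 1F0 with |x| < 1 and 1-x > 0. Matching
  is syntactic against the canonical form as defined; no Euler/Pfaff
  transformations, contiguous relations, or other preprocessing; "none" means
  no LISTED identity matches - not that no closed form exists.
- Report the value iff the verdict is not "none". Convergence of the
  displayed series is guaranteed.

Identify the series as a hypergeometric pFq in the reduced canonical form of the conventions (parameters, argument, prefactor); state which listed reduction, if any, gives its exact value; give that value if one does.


At argument 4/7: a 2F1 with upper {5/4, 6}, lower {1/4}, scaled by C = 1. Verdict: none. Every listed pattern misses the 2F1 form at 4/7, upper {5/4, 6}.

Key step: from the first term 1: cancel k + 2/3 from the displayed ratio first; then C = 1.
Adjacent-term ratio: r(k) = (4/7) * (k+5/4) (k+6) / [(k+1/4) (k+1)] - rational in k. x = (4/7); t_0 = 1; negate the roots.


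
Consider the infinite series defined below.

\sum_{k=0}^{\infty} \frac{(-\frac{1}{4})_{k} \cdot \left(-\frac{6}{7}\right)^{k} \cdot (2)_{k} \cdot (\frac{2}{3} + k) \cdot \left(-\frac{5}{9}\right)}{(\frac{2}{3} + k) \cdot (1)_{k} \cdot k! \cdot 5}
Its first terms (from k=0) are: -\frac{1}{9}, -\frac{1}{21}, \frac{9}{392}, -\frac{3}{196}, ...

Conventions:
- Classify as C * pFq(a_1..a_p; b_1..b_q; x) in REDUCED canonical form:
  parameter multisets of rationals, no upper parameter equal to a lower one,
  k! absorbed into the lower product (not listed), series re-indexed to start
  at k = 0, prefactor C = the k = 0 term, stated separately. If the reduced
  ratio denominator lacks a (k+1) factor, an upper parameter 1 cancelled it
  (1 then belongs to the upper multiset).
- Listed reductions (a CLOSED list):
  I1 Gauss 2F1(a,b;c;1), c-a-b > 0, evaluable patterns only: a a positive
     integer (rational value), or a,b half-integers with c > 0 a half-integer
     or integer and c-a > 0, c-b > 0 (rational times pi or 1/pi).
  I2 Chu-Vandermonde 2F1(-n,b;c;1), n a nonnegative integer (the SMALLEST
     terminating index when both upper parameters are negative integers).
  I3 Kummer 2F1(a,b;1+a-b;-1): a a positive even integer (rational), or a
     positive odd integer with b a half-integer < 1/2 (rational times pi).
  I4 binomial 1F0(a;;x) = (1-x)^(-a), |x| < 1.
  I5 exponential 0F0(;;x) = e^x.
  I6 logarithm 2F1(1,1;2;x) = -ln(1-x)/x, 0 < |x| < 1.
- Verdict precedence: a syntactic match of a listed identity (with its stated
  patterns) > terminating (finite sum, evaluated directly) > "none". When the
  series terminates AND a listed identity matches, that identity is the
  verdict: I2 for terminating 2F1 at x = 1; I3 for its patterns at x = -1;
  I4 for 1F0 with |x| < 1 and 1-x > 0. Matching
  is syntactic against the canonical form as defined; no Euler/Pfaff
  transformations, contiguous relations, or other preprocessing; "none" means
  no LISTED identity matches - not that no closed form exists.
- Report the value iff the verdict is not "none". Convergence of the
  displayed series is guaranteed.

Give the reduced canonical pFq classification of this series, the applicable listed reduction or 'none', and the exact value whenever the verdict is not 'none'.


Classification (C = -\frac{1}{9}): 2F1 with upper {-\frac{1}{4}, 2}, lower {1}, argument x = -\frac{6}{7}. Verdict: none - at argument -\frac{6}{7} the multisets {-\frac{1}{4}, 2} ; {1} match no listed identity.

Key step: t_0 = -\frac{1}{9} here, and the constant factors (C = -1/9) combine into one prefactor.
Consecutive-term ratio: r(k) = -\frac{6}{7} * (k-\frac{1}{4}) (k+2) / [(k+1) (k+1)] ; factor over Q: parameters, x = -\frac{6}{7}, and C = -\frac{1}{9}.


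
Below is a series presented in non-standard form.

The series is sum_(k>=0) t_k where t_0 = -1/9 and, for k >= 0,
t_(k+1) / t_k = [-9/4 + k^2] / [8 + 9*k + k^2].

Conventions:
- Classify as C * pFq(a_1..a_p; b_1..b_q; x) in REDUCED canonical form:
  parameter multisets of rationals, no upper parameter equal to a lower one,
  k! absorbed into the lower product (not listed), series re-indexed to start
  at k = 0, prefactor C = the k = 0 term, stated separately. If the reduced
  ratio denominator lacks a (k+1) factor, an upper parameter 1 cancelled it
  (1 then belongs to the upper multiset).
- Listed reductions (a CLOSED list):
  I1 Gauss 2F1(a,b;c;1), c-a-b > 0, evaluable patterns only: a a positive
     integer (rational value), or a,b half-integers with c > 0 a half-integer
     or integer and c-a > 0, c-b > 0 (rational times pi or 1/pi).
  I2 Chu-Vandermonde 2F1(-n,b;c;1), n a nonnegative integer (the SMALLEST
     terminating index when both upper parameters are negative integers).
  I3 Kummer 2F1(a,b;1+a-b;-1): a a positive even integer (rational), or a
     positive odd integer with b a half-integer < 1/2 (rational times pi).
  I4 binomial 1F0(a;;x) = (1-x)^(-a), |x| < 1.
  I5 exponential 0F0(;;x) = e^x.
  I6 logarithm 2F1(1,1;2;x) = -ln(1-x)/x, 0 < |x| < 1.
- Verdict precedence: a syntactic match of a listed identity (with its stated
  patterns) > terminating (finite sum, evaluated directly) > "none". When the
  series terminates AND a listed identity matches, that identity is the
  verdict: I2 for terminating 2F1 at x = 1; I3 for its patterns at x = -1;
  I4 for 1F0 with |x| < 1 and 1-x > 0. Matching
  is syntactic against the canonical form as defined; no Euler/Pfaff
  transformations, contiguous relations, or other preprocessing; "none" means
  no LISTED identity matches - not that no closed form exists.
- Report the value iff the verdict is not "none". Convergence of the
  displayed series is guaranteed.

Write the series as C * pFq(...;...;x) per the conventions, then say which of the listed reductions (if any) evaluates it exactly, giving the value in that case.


Classification (C = -1/9): 2F1 with upper {-3/2, 3/2}, lower {8}, argument x = 1. Verdict: Gauss's theorem I1 (half-integer case) applies (x = 1; upper {-3/2, 3/2} half-integers, c = 8 in the evaluable pattern). Exact value: (-8388608/32490315) / pi.

The tell: x = 1 and roots of the ratio polynomials (C = -1/9) are the negated parameters.
Consecutive-term ratio: r(k) = 1 * (k-3/2) (k+3/2) / [(k+8) (k+1)] - rational; roots negated = parameters, x = 1, C = -1/9.


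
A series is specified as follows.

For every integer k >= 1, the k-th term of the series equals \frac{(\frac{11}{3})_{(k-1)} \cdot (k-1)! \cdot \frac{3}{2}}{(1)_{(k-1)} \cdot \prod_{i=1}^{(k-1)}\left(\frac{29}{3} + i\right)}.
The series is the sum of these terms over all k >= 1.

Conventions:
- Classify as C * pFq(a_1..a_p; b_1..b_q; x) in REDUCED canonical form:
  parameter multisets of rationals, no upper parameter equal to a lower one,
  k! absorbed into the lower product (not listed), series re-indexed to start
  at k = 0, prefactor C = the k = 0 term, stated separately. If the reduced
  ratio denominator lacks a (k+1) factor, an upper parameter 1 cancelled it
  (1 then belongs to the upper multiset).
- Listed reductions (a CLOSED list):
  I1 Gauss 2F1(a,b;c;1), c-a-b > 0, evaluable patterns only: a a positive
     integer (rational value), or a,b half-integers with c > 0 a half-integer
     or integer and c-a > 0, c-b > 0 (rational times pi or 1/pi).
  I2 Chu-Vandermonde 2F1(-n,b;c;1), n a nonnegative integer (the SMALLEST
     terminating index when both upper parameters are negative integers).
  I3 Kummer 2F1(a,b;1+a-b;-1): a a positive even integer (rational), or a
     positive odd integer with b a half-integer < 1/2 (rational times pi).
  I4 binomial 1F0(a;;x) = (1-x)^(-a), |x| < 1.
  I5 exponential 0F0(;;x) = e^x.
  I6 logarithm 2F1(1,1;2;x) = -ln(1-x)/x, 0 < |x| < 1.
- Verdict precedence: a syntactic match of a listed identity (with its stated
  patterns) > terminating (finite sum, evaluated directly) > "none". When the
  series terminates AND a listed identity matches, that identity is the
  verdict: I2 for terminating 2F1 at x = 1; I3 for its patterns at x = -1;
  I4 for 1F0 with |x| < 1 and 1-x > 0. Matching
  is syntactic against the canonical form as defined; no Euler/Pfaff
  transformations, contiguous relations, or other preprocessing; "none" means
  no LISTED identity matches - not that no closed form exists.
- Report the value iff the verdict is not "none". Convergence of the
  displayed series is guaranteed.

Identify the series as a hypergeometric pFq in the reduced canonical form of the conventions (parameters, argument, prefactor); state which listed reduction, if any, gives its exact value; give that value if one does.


Prefactor \frac{3}{2}, argument 1: 2F1 with upper {1, \frac{11}{3}} over lower {\frac{32}{3}}. Verdict: Gauss (I1, integer-parameter pattern) applies (x = 1: the Gamma ratio telescopes since c-a-b = 6 > 0 and a = 1 in Z>0). Hence: \frac{29}{12}.

First insight: t_0 being \frac{3}{2}, (1)_k (C = 3/2) is k! itself.
Step ratio: r(k) = 1 * (k+1) (k+\frac{11}{3}) / [(k+\frac{32}{3}) (k+1)] - poly over poly, x = 1 from leading terms; C = \frac{3}{2} at k = 0.


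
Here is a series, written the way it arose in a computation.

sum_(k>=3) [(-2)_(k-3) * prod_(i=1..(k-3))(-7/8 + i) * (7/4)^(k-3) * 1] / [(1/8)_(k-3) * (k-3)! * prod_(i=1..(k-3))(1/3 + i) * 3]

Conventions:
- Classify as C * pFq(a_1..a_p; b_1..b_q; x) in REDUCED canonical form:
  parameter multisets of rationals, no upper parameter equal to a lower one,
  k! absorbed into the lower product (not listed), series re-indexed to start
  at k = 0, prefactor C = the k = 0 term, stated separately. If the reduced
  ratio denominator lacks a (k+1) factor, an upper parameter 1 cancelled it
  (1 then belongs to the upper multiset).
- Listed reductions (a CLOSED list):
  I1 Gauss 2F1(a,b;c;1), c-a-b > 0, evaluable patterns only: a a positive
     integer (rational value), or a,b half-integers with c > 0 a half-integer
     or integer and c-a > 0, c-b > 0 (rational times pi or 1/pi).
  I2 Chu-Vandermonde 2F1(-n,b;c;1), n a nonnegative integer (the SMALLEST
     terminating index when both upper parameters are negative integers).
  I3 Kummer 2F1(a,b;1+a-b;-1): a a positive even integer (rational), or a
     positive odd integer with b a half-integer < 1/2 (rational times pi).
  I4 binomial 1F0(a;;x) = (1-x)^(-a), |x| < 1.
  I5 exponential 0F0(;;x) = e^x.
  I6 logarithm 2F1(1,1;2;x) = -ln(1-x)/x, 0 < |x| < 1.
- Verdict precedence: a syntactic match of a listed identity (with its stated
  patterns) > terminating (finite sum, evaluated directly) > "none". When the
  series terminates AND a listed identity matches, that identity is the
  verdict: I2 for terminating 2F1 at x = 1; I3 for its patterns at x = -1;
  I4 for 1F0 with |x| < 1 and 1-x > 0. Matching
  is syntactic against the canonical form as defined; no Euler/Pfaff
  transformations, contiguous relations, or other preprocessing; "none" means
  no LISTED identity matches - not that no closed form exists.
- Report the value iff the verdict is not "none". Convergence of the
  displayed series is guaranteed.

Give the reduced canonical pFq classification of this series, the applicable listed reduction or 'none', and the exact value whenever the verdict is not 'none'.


Classification (C = 1/3): 1F1 with upper {-2}, lower {4/3}, argument x = 7/4. Verdict: terminating at k = 2: the factor (-2)_k kills every later term; summing the 3 survivors is exact. Value: -41/192.

First insight: t_0 = 1/3 here, and the running product (prefactor 1/3) telescopes to a rising factorial.
Term ratio: r(k) = (7/4) * (k-2) / [(k+4/3) (k+1)] - rational; roots negated = parameters, x = (7/4), C = 1/3.


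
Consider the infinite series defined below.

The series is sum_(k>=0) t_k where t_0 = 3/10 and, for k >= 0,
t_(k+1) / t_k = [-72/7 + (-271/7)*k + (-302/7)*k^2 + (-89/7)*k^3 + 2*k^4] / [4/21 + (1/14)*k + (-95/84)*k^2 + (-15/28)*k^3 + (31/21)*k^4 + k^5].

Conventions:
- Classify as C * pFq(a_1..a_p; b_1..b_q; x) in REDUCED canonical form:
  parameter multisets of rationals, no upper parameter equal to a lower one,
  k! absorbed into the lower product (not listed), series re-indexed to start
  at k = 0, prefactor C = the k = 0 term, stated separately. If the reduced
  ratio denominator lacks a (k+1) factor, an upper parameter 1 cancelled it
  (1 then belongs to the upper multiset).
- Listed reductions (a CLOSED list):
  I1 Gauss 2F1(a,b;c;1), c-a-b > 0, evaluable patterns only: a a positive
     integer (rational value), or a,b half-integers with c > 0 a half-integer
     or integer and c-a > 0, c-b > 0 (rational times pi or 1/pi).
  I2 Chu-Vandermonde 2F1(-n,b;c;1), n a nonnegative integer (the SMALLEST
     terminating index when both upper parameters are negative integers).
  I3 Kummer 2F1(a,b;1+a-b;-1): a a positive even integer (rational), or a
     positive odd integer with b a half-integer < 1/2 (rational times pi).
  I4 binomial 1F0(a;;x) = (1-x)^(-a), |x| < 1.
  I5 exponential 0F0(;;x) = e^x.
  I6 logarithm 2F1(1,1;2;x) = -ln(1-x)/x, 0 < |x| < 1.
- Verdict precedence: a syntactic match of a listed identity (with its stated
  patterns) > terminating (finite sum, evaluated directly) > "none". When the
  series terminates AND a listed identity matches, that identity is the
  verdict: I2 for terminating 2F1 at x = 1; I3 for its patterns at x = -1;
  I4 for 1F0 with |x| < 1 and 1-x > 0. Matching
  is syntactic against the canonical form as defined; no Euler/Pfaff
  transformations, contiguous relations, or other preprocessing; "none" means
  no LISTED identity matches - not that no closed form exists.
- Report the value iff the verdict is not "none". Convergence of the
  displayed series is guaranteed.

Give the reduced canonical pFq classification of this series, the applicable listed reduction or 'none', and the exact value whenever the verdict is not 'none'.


Key observation: t_0 = 3/10 here, and cancel k + 1/2 from the displayed ratio first; then prefactor 3/10.
Step ratio: r(k) = 2 * (k-9) (k+1) / [(k-2/3) (k-1/2) (k+1)] - rational in k. x = 2; t_0 = 3/10; negate the roots.

With C = 3/10: the canonical form is 2F2(-9, 1; -2/3, -1/2; 2). Verdict: terminating - no listed pattern fits, but -9 in the upper list cuts the series at k = 9; direct evaluation. Hence: 181742449341/679929250.


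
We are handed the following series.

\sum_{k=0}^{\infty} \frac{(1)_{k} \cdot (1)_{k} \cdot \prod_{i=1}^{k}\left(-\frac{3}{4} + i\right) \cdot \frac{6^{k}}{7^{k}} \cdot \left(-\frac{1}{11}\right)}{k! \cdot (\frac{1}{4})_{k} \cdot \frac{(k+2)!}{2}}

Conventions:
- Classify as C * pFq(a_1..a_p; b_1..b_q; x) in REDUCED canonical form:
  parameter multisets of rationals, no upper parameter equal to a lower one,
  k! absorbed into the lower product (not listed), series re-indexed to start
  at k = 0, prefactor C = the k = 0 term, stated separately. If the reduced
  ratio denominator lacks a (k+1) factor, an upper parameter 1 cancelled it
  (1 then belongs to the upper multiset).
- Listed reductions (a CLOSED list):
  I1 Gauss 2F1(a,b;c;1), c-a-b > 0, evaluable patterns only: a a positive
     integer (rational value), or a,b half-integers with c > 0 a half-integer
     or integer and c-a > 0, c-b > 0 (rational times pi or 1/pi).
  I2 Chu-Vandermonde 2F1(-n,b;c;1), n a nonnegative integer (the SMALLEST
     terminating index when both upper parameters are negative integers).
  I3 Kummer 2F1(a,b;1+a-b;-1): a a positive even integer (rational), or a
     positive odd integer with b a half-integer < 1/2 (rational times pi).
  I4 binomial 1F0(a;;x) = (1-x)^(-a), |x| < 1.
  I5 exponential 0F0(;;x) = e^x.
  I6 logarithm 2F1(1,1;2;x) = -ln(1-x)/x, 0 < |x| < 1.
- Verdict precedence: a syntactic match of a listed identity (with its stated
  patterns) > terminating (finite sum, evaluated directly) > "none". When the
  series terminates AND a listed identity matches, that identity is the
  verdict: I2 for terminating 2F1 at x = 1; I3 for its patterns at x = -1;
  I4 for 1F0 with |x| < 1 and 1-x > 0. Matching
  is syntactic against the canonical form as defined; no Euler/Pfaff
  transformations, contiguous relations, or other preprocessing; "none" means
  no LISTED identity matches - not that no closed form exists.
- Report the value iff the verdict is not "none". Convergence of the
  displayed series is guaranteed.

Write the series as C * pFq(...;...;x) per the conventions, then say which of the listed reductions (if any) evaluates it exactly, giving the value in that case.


The tell: with t_0 = -\frac{1}{11}, the denominator's factorial ratio (prefactor -1/11) is a lower Pochhammer.
Adjacent-term ratio: r(k) = \frac{6}{7} * (k+1) (k+1) / [(k+3) (k+1)] - rational in k, leading ratio \frac{6}{7}; with t_0 = -\frac{1}{11}, classification follows.

This is -\frac{1}{11} * 2F1(1, 1; 3; \frac{6}{7}) in reduced canonical form. Verdict: none (x = \frac{6}{7}): each listed identity misses the multisets {1, 1} ; {3}.


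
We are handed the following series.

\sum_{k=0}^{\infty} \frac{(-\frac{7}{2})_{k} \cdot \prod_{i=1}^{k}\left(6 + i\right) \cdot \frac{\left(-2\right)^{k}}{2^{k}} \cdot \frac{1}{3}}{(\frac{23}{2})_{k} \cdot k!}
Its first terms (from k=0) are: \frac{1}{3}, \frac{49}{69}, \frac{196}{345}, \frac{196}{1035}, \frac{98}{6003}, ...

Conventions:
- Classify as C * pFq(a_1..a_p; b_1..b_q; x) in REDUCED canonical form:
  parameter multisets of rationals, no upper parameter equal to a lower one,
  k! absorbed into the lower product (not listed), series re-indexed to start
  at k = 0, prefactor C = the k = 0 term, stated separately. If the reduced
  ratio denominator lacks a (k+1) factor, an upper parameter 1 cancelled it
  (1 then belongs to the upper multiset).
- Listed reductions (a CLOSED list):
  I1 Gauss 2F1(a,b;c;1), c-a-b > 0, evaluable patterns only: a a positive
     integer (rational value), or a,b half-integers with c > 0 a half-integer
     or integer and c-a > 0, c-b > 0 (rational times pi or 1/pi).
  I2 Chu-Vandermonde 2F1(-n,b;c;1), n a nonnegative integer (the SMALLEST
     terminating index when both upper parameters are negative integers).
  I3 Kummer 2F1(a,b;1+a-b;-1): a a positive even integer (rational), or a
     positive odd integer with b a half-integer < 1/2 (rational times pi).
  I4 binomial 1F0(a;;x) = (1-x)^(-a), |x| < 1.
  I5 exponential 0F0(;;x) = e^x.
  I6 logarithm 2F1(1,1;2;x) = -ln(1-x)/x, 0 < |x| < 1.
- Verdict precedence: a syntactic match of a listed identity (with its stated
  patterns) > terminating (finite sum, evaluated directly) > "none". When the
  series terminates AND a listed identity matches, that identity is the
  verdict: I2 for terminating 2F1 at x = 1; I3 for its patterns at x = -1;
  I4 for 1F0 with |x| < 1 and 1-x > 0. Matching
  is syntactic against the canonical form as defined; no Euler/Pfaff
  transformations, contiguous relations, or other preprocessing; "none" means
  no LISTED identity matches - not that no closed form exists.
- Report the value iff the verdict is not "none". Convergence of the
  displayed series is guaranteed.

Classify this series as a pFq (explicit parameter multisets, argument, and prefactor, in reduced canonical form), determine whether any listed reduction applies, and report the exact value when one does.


The series (x = -1) is 2F1: upper {-\frac{7}{2}, 7}, lower {\frac{23}{2}}, prefactor \frac{1}{3}. Verdict: Kummer (I3) matches (x = -1; c = \frac{23}{2} equals 1+a-b for upper {-\frac{7}{2}, 7}: listed pattern). Its exact value is \frac{4849845}{8388608} \cdot \pi.

Structural cue: t_0 = \frac{1}{3} here, and the running product (C = 1/3, x = -1) telescopes to a rising factorial.
Consecutive-term ratio: r(k) = -1 * (k-\frac{7}{2}) (k+7) / [(k+\frac{23}{2}) (k+1)] - rational; roots negated = parameters, x = -1, C = \frac{1}{3}.


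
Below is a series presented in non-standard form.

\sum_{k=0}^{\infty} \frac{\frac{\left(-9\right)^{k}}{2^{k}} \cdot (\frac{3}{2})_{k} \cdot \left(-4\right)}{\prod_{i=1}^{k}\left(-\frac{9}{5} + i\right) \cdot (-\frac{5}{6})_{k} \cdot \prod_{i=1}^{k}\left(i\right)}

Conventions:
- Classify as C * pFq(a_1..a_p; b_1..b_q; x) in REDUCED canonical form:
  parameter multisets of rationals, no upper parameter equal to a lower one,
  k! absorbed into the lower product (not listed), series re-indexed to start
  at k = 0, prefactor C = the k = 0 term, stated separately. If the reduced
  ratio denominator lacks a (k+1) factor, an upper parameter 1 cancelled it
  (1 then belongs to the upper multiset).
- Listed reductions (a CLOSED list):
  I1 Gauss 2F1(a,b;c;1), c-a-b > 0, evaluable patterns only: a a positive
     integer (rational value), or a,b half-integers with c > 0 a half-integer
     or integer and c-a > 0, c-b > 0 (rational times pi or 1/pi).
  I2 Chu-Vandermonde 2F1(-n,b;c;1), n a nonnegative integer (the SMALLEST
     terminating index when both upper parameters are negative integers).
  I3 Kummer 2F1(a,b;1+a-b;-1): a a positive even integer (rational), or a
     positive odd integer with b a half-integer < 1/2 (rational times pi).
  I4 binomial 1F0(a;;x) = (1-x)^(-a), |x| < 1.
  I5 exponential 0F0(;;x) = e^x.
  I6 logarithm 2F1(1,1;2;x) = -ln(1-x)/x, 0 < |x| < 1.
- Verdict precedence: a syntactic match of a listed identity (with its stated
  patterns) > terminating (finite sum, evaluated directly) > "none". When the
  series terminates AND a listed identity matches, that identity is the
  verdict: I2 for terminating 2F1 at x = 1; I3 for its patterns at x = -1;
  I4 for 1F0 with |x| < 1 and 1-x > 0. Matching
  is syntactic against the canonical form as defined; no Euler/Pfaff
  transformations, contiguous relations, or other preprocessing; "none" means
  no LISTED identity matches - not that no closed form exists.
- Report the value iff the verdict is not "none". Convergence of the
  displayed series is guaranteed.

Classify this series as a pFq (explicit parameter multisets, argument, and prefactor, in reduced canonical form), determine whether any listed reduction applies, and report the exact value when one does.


x = -\frac{9}{2} here; the reduced form reads 1F2, upper {\frac{3}{2}}, lower {-\frac{5}{6}, -\frac{4}{5}}, C = -4. Verdict: none - at argument -\frac{9}{2} the multisets {\frac{3}{2}} ; {-\frac{5}{6}, -\frac{4}{5}} match no listed identity.

The tell: from the first term -4: the product of the first k integers (C = -4, x = -9/2) is k!.
Ratio: r(k) = -\frac{9}{2} * (k+\frac{3}{2}) / [(k-\frac{5}{6}) (k-\frac{4}{5}) (k+1)] - rational; roots negated = parameters, x = -\frac{9}{2}, C = -4.


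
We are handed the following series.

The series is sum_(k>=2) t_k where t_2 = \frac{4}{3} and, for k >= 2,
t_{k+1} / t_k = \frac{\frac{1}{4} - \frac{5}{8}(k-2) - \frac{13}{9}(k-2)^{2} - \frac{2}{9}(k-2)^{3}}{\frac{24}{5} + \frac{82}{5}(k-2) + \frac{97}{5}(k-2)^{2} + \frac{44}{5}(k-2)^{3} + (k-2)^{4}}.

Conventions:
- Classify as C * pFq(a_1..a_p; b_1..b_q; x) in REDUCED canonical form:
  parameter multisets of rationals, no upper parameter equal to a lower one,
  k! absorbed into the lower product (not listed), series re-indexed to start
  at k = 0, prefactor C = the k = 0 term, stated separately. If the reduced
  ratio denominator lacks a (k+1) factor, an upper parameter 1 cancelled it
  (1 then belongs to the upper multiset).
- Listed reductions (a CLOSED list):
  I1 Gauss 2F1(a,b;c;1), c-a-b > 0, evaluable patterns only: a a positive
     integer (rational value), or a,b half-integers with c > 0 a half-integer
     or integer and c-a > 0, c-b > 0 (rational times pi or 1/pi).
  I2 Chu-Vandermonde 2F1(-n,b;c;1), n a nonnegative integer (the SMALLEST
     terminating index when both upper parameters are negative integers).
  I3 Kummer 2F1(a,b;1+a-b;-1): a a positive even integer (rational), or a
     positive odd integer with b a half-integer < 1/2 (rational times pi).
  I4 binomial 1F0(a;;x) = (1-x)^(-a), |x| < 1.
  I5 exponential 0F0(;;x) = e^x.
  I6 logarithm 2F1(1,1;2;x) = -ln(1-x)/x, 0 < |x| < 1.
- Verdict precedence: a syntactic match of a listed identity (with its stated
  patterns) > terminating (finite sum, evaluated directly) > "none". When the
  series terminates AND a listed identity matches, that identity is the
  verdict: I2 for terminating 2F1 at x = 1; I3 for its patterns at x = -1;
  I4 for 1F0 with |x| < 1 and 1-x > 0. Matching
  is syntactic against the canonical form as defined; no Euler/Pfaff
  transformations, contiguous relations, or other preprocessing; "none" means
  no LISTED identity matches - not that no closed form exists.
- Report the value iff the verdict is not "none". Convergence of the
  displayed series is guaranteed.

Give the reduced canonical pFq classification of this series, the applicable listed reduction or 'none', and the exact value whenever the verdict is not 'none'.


This is \frac{4}{3} * 2F2(-\frac{1}{4}, \frac{3}{4}; \frac{4}{5}, 1; -\frac{2}{9}) in reduced canonical form. Verdict: none - at argument -\frac{2}{9} the multisets {-\frac{1}{4}, \frac{3}{4}} ; {\frac{4}{5}, 1} match no listed identity.

The tell: x = -\frac{2}{9} and the parameter 6 appears in both the upper and lower lists and cancels.
Step ratio: r(k) = -\frac{2}{9} * (k-\frac{1}{4}) (k+\frac{3}{4}) / [(k+\frac{4}{5}) (k+1) (k+1)] - rational in k. x = -\frac{2}{9}; t_0 = \frac{4}{3}; negate the roots.


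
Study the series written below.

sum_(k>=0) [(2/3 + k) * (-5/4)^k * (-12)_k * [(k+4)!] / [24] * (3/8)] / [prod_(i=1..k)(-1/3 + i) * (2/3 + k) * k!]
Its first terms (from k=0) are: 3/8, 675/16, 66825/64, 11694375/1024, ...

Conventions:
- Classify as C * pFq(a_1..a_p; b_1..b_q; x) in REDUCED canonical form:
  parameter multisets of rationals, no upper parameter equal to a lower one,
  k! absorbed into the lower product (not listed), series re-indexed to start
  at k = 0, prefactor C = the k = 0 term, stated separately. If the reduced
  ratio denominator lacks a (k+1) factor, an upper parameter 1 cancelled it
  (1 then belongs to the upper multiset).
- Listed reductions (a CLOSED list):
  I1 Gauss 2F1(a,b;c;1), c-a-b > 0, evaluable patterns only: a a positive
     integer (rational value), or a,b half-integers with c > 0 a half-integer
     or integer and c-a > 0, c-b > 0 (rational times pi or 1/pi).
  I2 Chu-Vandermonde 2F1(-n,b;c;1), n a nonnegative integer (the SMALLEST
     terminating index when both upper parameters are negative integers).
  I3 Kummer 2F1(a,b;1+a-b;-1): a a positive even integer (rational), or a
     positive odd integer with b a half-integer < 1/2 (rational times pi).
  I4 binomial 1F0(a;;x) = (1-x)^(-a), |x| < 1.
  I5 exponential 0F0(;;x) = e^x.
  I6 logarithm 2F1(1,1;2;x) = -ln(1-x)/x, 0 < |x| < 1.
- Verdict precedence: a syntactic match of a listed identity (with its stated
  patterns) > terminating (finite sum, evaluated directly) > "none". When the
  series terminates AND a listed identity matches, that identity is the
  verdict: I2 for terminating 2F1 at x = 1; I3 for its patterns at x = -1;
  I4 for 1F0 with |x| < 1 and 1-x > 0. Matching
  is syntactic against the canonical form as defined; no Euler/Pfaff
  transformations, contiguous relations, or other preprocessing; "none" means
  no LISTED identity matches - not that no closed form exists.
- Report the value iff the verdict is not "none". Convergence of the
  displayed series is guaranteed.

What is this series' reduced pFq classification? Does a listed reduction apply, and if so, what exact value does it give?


Prefactor 3/8, argument -5/4: 2F1 with upper {-12, 5} over lower {2/3}. Verdict: terminating - no listed pattern fits, but -12 in the upper list cuts the series at k = 12; direct evaluation. Sum: 78253183201072917/13119782912.

First insight: x = (-5/4) and the lower running product (C = 3/8, x = -5/4) is a rising factorial.
Adjacent-term ratio: r(k) = (-5/4) * (k-12) (k+5) / [(k+2/3) (k+1)] - rational in k. x = (-5/4); t_0 = 3/8; negate the roots.


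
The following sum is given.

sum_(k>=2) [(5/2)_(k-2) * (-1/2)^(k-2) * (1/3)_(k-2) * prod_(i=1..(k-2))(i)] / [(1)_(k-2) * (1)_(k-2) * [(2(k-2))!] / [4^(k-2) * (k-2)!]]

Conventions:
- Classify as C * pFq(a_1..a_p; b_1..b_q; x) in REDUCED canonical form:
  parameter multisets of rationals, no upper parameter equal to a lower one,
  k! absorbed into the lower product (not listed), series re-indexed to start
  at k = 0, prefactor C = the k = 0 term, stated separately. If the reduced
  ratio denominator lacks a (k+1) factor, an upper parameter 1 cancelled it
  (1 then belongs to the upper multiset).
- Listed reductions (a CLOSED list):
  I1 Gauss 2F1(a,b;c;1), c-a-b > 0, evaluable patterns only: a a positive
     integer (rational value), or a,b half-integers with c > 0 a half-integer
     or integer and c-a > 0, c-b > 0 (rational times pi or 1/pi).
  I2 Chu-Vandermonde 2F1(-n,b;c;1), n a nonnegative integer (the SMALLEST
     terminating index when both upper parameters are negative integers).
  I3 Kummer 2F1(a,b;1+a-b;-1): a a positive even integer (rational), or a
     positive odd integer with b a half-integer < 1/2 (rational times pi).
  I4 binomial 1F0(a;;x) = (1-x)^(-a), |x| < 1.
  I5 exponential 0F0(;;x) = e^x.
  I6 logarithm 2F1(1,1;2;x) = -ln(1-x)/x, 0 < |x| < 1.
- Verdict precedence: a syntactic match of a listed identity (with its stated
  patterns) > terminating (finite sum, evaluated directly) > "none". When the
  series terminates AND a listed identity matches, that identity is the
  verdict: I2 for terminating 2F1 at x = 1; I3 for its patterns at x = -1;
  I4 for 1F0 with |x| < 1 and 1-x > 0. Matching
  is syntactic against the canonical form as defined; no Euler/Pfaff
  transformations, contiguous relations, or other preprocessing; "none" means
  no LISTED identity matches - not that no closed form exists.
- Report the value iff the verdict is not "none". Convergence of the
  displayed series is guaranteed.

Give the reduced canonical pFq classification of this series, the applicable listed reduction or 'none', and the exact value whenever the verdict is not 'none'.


With C = 1: the canonical form is 2F1(1/3, 5/2; 1/2; -1/2). Verdict: none (x = -1/2): each listed identity misses the multisets {1/3, 5/2} ; {1/2}.

Key observation: with t_0 = 1, the lower (2k)!/(4^k k!) block (prefactor 1) is (1/2)_k.
Consecutive-term ratio: r(k) = (-1/2) * (k+1/3) (k+5/2) / [(k+1/2) (k+1)] - rational in k, leading ratio (-1/2); with t_0 = 1, classification follows.


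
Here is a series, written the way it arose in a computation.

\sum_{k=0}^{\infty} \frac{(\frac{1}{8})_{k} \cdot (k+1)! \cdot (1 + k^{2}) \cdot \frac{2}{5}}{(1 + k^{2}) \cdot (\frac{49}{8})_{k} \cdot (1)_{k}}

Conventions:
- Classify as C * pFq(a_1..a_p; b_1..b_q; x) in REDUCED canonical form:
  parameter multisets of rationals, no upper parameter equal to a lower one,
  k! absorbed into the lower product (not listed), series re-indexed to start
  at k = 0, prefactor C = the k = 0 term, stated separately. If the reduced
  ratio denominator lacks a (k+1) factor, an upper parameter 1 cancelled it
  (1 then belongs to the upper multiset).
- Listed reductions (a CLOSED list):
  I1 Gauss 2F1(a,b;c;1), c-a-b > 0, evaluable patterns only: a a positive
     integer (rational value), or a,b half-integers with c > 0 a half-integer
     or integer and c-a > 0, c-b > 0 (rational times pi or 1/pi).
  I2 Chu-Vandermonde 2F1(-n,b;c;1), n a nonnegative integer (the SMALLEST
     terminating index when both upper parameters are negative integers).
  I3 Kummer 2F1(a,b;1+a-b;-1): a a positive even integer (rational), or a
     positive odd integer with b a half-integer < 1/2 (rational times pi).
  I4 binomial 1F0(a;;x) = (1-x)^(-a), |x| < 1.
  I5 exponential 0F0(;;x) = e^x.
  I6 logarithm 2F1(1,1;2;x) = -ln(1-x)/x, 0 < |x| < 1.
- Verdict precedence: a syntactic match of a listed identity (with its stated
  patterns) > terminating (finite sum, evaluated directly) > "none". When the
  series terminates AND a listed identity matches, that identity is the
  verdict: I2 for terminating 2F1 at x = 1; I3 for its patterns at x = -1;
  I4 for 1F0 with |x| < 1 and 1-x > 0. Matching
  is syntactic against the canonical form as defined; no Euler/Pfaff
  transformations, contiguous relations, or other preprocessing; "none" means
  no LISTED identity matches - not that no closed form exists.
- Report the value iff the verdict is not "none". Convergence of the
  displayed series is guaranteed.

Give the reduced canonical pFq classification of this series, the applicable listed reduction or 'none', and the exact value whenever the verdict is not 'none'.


First insight: t_0 = \frac{2}{5} here, and k^2 + 1 divides numerator and denominator alike; C = 2/5, x = 1 after cancelling.
Term ratio: r(k) = 1 * (k+\frac{1}{8}) (k+2) / [(k+\frac{49}{8}) (k+1)] - rational in k, leading ratio 1; with t_0 = \frac{2}{5}, classification follows.

x = 1 here; the reduced form reads 2F1, upper {\frac{1}{8}, 2}, lower {\frac{49}{8}}, C = \frac{2}{5}. Verdict: Gauss (I1, integer-parameter pattern) applies (x = 1: the Gamma ratio telescopes since c-a-b = 4 > 0 and a = 2 in Z>0). Exact value: \frac{1353}{3200}.


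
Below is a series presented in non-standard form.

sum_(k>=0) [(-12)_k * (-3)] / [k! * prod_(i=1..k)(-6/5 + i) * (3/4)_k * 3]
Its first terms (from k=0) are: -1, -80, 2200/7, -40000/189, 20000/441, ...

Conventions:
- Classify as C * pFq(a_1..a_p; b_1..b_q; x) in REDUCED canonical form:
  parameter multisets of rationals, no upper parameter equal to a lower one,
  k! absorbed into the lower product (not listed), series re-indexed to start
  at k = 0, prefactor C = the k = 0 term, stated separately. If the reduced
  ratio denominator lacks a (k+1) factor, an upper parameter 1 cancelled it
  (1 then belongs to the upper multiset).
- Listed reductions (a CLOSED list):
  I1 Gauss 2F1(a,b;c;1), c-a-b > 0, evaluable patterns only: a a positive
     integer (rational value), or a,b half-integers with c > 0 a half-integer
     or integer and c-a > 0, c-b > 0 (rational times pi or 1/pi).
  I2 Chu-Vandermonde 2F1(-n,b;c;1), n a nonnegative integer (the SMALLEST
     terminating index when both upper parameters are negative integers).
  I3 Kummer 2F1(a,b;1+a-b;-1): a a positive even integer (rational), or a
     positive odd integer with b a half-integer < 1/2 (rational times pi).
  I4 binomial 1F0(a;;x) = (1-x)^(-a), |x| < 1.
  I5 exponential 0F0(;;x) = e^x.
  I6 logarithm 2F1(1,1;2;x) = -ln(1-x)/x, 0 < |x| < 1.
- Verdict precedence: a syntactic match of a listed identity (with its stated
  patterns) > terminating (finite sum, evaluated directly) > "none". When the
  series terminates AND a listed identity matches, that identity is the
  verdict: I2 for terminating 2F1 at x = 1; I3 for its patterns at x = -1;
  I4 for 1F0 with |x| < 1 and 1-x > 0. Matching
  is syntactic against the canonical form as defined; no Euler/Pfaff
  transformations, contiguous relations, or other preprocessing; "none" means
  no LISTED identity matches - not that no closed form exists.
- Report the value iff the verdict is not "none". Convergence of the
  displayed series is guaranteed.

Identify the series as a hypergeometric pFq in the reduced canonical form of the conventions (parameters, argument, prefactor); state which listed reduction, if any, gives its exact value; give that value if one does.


Canonical form: C = -1 times 1F2 with upper {-12}, lower {-1/5, 3/4}, x = 1. Verdict: terminating - upper parameter -12 makes this a finite sum (last index 12), evaluated exactly. Hence: 1267584126087030893172174277/20074766889049406577926883.

Key observation: with t_0 = -1, the lower running product (prefactor -1) is a rising factorial.
Consecutive-term ratio: r(k) = 1 * (k-12) / [(k-1/5) (k+3/4) (k+1)] - rational in k. x = 1; t_0 = -1; negate the roots.


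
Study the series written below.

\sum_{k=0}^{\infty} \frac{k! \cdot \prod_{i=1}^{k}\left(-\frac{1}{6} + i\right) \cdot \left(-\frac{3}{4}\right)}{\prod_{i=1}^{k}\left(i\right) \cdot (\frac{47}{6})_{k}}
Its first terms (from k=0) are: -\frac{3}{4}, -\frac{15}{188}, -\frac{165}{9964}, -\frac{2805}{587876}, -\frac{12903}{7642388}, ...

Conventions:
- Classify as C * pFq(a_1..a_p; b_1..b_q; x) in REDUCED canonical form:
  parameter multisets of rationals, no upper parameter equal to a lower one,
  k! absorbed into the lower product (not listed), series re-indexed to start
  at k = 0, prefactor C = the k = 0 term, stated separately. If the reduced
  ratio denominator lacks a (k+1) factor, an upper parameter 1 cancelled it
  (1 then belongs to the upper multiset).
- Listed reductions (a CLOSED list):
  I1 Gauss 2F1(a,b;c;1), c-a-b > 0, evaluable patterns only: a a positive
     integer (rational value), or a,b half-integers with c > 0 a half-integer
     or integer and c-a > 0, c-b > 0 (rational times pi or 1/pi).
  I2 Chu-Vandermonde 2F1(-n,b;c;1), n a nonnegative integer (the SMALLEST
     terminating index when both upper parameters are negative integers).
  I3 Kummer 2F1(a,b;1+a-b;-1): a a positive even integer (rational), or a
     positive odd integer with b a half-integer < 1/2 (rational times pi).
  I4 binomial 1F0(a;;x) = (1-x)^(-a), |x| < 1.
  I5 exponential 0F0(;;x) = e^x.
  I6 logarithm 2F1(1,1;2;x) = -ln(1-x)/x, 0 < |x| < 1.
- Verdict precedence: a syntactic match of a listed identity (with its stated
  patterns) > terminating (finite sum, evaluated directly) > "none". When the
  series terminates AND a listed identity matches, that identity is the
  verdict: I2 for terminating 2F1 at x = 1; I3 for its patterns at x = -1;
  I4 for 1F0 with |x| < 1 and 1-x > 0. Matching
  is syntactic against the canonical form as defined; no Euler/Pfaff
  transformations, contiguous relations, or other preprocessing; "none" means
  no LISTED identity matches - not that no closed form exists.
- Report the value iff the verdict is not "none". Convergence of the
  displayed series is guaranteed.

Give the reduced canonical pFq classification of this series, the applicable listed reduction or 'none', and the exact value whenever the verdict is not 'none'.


With C = -\frac{3}{4}: the canonical form is 2F1(\frac{5}{6}, 1; \frac{47}{6}; 1). Verdict (x = 1): Gauss (I1, integer-parameter pattern) applies (x = 1: the Gamma ratio telescopes since c-a-b = 6 > 0 and a = 1 in Z>0). Hence: -\frac{41}{48}.

The tell: with t_0 = -\frac{3}{4}, the product of the first k integers (prefactor -3/4) is k!.
Ratio: r(k) = 1 * (k+\frac{5}{6}) (k+1) / [(k+\frac{47}{6}) (k+1)] - poly over poly, x = 1 from leading terms; C = -\frac{3}{4} at k = 0.


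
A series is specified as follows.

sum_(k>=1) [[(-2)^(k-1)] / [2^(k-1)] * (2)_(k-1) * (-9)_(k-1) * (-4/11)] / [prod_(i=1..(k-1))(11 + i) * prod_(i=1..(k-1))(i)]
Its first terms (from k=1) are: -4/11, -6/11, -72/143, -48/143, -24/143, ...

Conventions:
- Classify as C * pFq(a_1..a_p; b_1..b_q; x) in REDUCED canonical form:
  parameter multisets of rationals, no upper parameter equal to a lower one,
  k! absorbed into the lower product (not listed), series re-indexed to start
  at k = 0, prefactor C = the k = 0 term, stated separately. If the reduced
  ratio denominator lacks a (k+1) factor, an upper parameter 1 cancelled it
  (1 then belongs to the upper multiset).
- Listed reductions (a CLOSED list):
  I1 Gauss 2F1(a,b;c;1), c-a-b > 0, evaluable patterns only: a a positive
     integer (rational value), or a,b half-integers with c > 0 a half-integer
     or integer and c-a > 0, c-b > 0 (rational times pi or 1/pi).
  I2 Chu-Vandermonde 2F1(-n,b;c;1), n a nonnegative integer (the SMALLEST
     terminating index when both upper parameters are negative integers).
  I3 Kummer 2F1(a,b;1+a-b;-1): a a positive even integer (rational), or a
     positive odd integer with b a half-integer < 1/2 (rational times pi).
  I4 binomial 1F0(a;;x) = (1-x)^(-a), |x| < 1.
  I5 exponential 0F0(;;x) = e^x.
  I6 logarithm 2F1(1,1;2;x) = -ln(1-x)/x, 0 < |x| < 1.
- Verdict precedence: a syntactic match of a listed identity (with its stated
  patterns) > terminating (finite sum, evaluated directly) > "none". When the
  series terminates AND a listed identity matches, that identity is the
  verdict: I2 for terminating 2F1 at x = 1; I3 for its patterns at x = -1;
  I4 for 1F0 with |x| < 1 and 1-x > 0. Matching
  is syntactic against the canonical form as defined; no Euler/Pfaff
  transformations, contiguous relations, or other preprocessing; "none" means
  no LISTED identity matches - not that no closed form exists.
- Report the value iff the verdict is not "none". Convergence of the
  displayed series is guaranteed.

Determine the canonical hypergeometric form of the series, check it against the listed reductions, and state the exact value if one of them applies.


With C = -4/11: the canonical form is 2F1(-9, 2; 12; -1). Verdict at x = -1: Kummer's theorem (I3) matches (x = -1; c = 12 equals 1+a-b for upper {-9, 2}: listed pattern). Sum: -2.

First insight: t_0 being -4/11, the product of the first k integers (C = -4/11, x = -1) is k!.
Consecutive-term ratio: r(k) = (-1) * (k-9) (k+2) / [(k+12) (k+1)] - rational in k, leading ratio (-1); with t_0 = -4/11, classification follows.
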